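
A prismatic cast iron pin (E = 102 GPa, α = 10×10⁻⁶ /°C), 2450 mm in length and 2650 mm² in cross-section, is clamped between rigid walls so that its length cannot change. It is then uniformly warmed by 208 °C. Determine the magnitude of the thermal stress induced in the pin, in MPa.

With length fixed, the mechanical strain must cancel the thermal strain αΔT = 10×10⁻⁶ × 208 = 2080×10⁻⁶.
σ = EαΔT = 102×10³ × 10×10⁻⁶ × 208 = 212.2 MPa (compressive; the pin is trying to expand).

σ ≈ 212 MPa (compressive)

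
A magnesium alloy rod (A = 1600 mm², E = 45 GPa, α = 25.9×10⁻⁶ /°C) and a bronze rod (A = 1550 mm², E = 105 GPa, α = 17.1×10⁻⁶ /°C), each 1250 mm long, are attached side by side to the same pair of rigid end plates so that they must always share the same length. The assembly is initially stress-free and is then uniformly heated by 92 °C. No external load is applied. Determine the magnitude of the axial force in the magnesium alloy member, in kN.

P ≈ 40.4 kN (compressive in the magnesium alloy)

Equilibrium of a rigid end plate with no external load gives equal and opposite internal forces ±P in the two members. Since α_{magnesium alloy} > α_{bronze}, heating drives the magnesium alloy into compression and the bronze into tension.
Compatibility of the two members (thermal + elastic change equal): (α₁ − α₂)ΔT = P·[1/(A₁E₁) + 1/(A₂E₂)].
|α₁ − α₂|·ΔT = 8.8×10⁻⁶ × 92 = 0.0008096.
1/(A₁E₁) + 1/(A₂E₂) = 1/(1600×45×10³) + 1/(1550×105×10³) = 2.003×10⁻⁸ N⁻¹.
So P = 0.0008096 / 2.003×10⁻⁸ = 40.41 kN.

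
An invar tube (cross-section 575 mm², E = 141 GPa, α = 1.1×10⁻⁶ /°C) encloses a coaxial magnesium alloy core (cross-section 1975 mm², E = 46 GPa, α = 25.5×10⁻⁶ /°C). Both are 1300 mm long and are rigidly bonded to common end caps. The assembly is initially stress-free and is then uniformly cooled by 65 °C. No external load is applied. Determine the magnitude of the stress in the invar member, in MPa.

Equilibrium of a rigid end plate with no external load gives equal and opposite internal forces ±P in the two members. Since α_{magnesium alloy} > α_{invar}, cooling drives the magnesium alloy into tension and the invar into compression.
Equating the net (thermal + elastic) strains gives |α₁ − α₂|·ΔT = P·[1/(A₁E₁) + 1/(A₂E₂)].
|α₁ − α₂|·ΔT = 24.4×10⁻⁶ × 65 = 0.001586.
1/(A₁E₁) + 1/(A₂E₂) = 1/(575×141×10³) + 1/(1975×46×10³) = 2.334×10⁻⁸ N⁻¹.
So P = 0.001586 / 2.334×10⁻⁸ = 67.95 kN.
σ_{invar} = P/A₁ = 67950/575 = 118.2 MPa, compressive.

σ ≈ 118 MPa (compressive)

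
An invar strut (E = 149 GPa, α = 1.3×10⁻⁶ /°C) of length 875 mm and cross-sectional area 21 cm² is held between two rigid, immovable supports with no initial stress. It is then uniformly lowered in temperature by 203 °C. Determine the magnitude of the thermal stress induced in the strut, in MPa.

The supports are rigid, so the total axial strain is zero. The restrained thermal strain is ε = αΔT = 1.3×10⁻⁶ × 203 = 263.9×10⁻⁶.
σ = EαΔT = 149×10³ × 1.3×10⁻⁶ × 203 = 39.32 MPa (tensile; the strut is trying to contract).

σ ≈ 39.3 MPa (tensile)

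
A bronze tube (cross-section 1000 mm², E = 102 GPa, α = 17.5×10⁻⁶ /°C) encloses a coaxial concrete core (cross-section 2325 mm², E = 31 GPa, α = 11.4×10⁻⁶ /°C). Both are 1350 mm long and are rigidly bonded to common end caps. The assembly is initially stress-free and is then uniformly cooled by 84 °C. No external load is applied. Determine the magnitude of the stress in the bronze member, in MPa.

σ ≈ 21.6 MPa (tensile)

Both members must finish at the same length. With the larger α, the bronze tends to over-contract; the plates restrain it, putting the bronze in tension and the concrete in compression. With no external load the two internal forces are equal and opposite, magnitude P.
Compatibility of the two members (thermal + elastic change equal): (α₁ − α₂)ΔT = P·[1/(A₁E₁) + 1/(A₂E₂)].
|α₁ − α₂|·ΔT = 6.1×10⁻⁶ × 84 = 0.0005124.
1/(A₁E₁) + 1/(A₂E₂) = 1/(1000×102×10³) + 1/(2325×31×10³) = 2.368×10⁻⁸ N⁻¹.
So P = 0.0005124 / 2.368×10⁻⁸ = 21.64 kN.
σ_{bronze} = P/A₁ = 21640/1000 = 21.64 MPa, tensile.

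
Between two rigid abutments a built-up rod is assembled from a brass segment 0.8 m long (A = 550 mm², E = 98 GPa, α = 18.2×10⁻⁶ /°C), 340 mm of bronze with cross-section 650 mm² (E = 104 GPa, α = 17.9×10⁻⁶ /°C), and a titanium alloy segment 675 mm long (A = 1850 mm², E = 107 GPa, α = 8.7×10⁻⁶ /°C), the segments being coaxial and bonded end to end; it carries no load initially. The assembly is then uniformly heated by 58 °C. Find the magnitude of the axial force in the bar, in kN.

If the supports were absent, the total length change would be Σ αᵢΔT Lᵢ = 18.2×10⁻⁶×58×800 + 17.9×10⁻⁶×58×340 + 8.7×10⁻⁶×58×675 = 1.538 mm.
The walls prevent any net length change, so an axial force P (same in every segment) develops. Compatibility: P · Σ Lᵢ/(AᵢEᵢ) = δ_free.
The series flexibility is Σ Lᵢ/(AᵢEᵢ) = 800/(550×98×10³) + 340/(650×104×10³) + 675/(1850×107×10³) = 2.328×10⁻⁵ mm/N.
Hence P = δ_free / Σ(L/AE) = 1.538/2.328×10⁻⁵ = 66.06 kN (compressive).

P ≈ 66.1 kN (compressive)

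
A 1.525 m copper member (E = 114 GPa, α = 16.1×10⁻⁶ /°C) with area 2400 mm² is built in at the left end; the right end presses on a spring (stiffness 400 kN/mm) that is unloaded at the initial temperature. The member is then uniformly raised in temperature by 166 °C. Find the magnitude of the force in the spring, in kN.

P ≈ 505 kN

The unrestrained thermal change is αΔT L = 16.1×10⁻⁶ × 166 × 1525 = 4.076 mm.
Let P be the compressive force at the spring. The member shortens elastically by PL/(AE) and the spring compresses by P/k; together these equal δ_free.
P [ L/(AE) + 1/k ] = δ_free → P [ 1525/(2400×114×10³) + 1/(400×10³) ] = 4.076.
P = 4.076 / 8.074×10⁻⁶ = 504800 N.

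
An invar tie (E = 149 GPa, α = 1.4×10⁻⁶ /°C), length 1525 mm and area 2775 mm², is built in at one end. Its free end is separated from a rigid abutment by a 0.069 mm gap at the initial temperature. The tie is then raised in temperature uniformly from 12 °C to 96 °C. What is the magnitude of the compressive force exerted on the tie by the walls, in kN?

P ≈ 29.9 kN

Free thermal elongation = αΔT L = 1.4×10⁻⁶ × 84 × 1525 = 0.1793 mm.
After closing the 0.069 mm clearance, 0.1793 − 0.069 = 0.1103 mm of expansion remains to be suppressed by the wall.
Compatibility: PL/(AE) = 0.1103 mm, so σ = P/A = E × (0.1103/1525) = 10.78 MPa.
Force on the wall = σA = 10.78 × 2775 mm² = 29.92 kN.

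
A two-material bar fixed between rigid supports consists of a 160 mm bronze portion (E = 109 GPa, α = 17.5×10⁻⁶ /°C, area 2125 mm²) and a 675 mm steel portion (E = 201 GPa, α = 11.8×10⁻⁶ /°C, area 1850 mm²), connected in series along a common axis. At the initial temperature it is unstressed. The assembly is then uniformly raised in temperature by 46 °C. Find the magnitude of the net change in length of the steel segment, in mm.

|ΔL| ≈ 0.0077 mm

With the walls removed the bar would change length by δ_free = Σ αᵢΔT Lᵢ = 17.5×10⁻⁶×46×160 + 11.8×10⁻⁶×46×675 = 0.4952 mm.
Since the ends are fixed, an axial force P builds up, equal in every segment, with P · Σ Lᵢ/(AᵢEᵢ) = δ_free.
The series flexibility is Σ Lᵢ/(AᵢEᵢ) = 160/(2125×109×10³) + 675/(1850×201×10³) = 2.506×10⁻⁶ mm/N.
P = 0.4952 / 2.506×10⁻⁶ = 197600 N = 197.6 kN, compressive.
For the steel segment, free thermal change = 11.8×10⁻⁶×46×675 = 0.3664 mm and elastic change from P = 197600×675/(1850×201×10³) = 0.3587 mm; these oppose, so the net change is 0.0077 mm (segment lengthens).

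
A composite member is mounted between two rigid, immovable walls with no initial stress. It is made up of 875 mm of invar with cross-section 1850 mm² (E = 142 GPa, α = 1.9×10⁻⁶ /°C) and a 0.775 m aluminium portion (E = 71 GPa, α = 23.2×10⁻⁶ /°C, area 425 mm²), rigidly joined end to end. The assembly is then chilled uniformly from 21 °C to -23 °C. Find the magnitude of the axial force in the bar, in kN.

With the walls removed the bar would change length by δ_free = Σ αᵢΔT Lᵢ = 1.9×10⁻⁶×44×875 + 23.2×10⁻⁶×44×775 = 0.8643 mm.
The walls prevent any net length change, so an axial force P (same in every segment) develops. Compatibility: P · Σ Lᵢ/(AᵢEᵢ) = δ_free.
The series flexibility is Σ Lᵢ/(AᵢEᵢ) = 875/(1850×142×10³) + 775/(425×71×10³) = 2.901×10⁻⁵ mm/N.
Hence P = δ_free / Σ(L/AE) = 0.8643/2.901×10⁻⁵ = 29.79 kN (tensile).

P ≈ 29.8 kN (tensile)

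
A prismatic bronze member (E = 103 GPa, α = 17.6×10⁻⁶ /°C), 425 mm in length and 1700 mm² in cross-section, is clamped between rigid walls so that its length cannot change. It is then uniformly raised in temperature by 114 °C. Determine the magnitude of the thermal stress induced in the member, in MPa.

Because both ends are immovable the net strain is zero, and the suppressed thermal strain is αΔT = 17.6×10⁻⁶ × 114 = 2006.4×10⁻⁶.
The stress required to suppress this strain is σ = Eε = 103×10³ × 2006.4×10⁻⁶ = 206.7 MPa, compressive since the member is trying to expand.

σ ≈ 207 MPa (compressive)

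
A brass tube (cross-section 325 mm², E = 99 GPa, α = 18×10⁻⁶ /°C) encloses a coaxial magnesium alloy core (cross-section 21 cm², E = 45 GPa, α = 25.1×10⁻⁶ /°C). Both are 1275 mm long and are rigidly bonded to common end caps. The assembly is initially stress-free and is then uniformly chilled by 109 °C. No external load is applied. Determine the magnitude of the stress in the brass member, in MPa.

σ ≈ 57.2 MPa (compressive)

Both members must finish at the same length. With the larger α, the magnesium alloy tends to over-contract; the plates restrain it, putting the magnesium alloy in tension and the brass in compression. With no external load the two internal forces are equal and opposite, magnitude P.
Setting the final lengths equal and cancelling L: (α₁ − α₂)ΔT = P/(A₁E₁) + P/(A₂E₂).
|α₁ − α₂|·ΔT = 7.1×10⁻⁶ × 109 = 0.0007739.
1/(A₁E₁) + 1/(A₂E₂) = 1/(325×99×10³) + 1/(2100×45×10³) = 4.166×10⁻⁸ N⁻¹.
So P = 0.0007739 / 4.166×10⁻⁸ = 18.58 kN.
σ_{brass} = P/A₁ = 18580/325 = 57.16 MPa, compressive.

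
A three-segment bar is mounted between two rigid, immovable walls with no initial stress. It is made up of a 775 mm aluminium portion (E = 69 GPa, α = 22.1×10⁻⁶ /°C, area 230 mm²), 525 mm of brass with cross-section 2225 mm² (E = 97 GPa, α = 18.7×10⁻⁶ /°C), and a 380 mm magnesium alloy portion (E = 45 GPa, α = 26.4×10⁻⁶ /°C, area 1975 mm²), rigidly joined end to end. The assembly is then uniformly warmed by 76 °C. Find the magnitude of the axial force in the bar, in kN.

P ≈ 50.6 kN (compressive)

Free thermal expansion of the whole bar: Σ αᵢΔT Lᵢ = 22.1×10⁻⁶×76×775 + 18.7×10⁻⁶×76×525 + 26.4×10⁻⁶×76×380 = 2.81 mm.
Since the ends are fixed, an axial force P builds up, equal in every segment, with P · Σ Lᵢ/(AᵢEᵢ) = δ_free.
The series flexibility is Σ Lᵢ/(AᵢEᵢ) = 775/(230×69×10³) + 525/(2225×97×10³) + 380/(1975×45×10³) = 5.554×10⁻⁵ mm/N.
P = 2.81 / 5.554×10⁻⁵ = 50600 N = 50.6 kN, compressive.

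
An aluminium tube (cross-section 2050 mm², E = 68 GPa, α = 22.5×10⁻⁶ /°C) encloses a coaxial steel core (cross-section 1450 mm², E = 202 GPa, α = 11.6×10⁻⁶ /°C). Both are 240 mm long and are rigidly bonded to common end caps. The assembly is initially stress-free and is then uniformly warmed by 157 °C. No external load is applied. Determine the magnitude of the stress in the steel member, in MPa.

σ ≈ 111 MPa (tensile)

Equilibrium of a rigid end plate with no external load gives equal and opposite internal forces ±P in the two members. Since α_{aluminium} > α_{steel}, heating drives the aluminium into compression and the steel into tension.
Equating the net (thermal + elastic) strains gives |α₁ − α₂|·ΔT = P·[1/(A₁E₁) + 1/(A₂E₂)].
|α₁ − α₂|·ΔT = 10.9×10⁻⁶ × 157 = 0.001711.
1/(A₁E₁) + 1/(A₂E₂) = 1/(2050×68×10³) + 1/(1450×202×10³) = 1.059×10⁻⁸ N⁻¹.
So P = 0.001711 / 1.059×10⁻⁸ = 161.6 kN.
σ_{steel} = P/A₂ = 161600/1450 = 111.5 MPa, tensile.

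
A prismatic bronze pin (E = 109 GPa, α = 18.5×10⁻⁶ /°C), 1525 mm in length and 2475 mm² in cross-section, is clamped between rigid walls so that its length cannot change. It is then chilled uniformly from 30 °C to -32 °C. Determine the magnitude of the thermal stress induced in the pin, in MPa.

The supports are rigid, so the total axial strain is zero. The restrained thermal strain is ε = αΔT = 18.5×10⁻⁶ × 62 = 1147×10⁻⁶.
The stress required to suppress this strain is σ = Eε = 109×10³ × 1147×10⁻⁶ = 125 MPa, tensile since the pin is trying to contract.

σ ≈ 125 MPa (tensile)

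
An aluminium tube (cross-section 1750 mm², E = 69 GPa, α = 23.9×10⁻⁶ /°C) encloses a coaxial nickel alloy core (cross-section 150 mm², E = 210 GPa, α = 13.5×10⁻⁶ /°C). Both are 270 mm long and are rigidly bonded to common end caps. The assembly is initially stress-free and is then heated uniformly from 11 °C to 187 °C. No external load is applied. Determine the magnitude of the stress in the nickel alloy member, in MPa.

The aluminium has the larger α, so on heating it would change length more than the nickel alloy if both were free. The rigid plates force a common final length, so the aluminium is put into compression and the nickel alloy into tension, with equal and opposite forces P (no external load).
Compatibility of the two members (thermal + elastic change equal): (α₁ − α₂)ΔT = P·[1/(A₁E₁) + 1/(A₂E₂)].
|α₁ − α₂|·ΔT = 10.4×10⁻⁶ × 176 = 0.00183.
1/(A₁E₁) + 1/(A₂E₂) = 1/(1750×69×10³) + 1/(150×210×10³) = 4.003×10⁻⁸ N⁻¹.
P = 0.00183 / 4.003×10⁻⁸ = 45730 N = 45.73 kN.
σ_{nickel alloy} = P/A₂ = 45730/150 = 304.9 MPa, tensile.

σ ≈ 305 MPa (tensile)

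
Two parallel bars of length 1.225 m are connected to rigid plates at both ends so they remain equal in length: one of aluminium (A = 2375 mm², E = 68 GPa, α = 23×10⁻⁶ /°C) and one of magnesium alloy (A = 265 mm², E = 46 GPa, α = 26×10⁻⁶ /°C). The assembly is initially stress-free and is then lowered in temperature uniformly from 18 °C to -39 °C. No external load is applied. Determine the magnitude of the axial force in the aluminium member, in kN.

P ≈ 1.94 kN (compressive in the aluminium)

The magnesium alloy has the larger α, so on cooling it would change length more than the aluminium if both were free. The rigid plates force a common final length, so the magnesium alloy is put into tension and the aluminium into compression, with equal and opposite forces P (no external load).
Compatibility of the two members (thermal + elastic change equal): (α₁ − α₂)ΔT = P·[1/(A₁E₁) + 1/(A₂E₂)].
|α₁ − α₂|·ΔT = 3×10⁻⁶ × 57 = 0.000171.
1/(A₁E₁) + 1/(A₂E₂) = 1/(2375×68×10³) + 1/(265×46×10³) = 8.823×10⁻⁸ N⁻¹.
So P = 0.000171 / 8.823×10⁻⁸ = 1.938 kN.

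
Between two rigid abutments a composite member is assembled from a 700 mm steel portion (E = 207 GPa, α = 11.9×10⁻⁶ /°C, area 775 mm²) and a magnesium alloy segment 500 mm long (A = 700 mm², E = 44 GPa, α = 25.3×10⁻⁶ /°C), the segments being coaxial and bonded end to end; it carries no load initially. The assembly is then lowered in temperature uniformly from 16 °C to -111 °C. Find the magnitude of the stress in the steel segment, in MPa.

If the supports were absent, the total length change would be Σ αᵢΔT Lᵢ = 11.9×10⁻⁶×127×700 + 25.3×10⁻⁶×127×500 = 2.664 mm.
The walls prevent any net length change, so an axial force P (same in every segment) develops. Compatibility: P · Σ Lᵢ/(AᵢEᵢ) = δ_free.
Σ Lᵢ/(AᵢEᵢ) = 700/(775×207×10³) + 500/(700×44×10³) = 2.06×10⁻⁵ mm/N.
P = 2.664 / 2.06×10⁻⁵ = 129400 N = 129.4 kN, tensile.
σ_{steel} = P / A = 129400 / 775 = 166.9 MPa.

σ ≈ 167 MPa (tensile)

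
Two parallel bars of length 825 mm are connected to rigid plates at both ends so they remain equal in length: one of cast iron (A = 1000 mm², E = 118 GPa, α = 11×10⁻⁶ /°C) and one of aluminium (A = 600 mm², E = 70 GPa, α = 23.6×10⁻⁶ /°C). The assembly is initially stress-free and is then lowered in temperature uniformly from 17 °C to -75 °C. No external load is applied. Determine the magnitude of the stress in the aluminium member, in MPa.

σ ≈ 59.8 MPa (tensile)

Equilibrium of a rigid end plate with no external load gives equal and opposite internal forces ±P in the two members. Since α_{aluminium} > α_{cast iron}, cooling drives the aluminium into tension and the cast iron into compression.
Compatibility of the two members (thermal + elastic change equal): (α₁ − α₂)ΔT = P·[1/(A₁E₁) + 1/(A₂E₂)].
|α₁ − α₂|·ΔT = 12.6×10⁻⁶ × 92 = 0.001159.
1/(A₁E₁) + 1/(A₂E₂) = 1/(1000×118×10³) + 1/(600×70×10³) = 3.228×10⁻⁸ N⁻¹.
P = 0.001159 / 3.228×10⁻⁸ = 35910 N = 35.91 kN.
σ_{aluminium} = P/A₂ = 35910/600 = 59.84 MPa, tensile.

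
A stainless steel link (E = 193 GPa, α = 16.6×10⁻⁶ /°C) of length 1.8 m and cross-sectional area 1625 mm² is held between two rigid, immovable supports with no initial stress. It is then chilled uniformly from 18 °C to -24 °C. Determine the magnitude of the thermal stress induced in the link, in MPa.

The supports are rigid, so the total axial strain is zero. The restrained thermal strain is ε = αΔT = 16.6×10⁻⁶ × 42 = 697.2×10⁻⁶.
σ = EαΔT = 193×10³ × 16.6×10⁻⁶ × 42 = 134.6 MPa (tensile; the link is trying to contract).

σ ≈ 135 MPa (tensile)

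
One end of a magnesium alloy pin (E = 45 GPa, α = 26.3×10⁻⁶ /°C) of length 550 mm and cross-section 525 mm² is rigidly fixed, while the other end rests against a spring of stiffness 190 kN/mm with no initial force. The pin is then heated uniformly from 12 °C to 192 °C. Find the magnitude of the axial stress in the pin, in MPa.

If the spring were absent the pin would lengthen by αΔT L = 26.3×10⁻⁶ × 180 × 550 = 2.604 mm.
Let P be the compressive force at the spring. The pin shortens elastically by PL/(AE) and the spring compresses by P/k; together these equal δ_free.
So P = δ_free / [L/(AE) + 1/k] = 2.604 / [ 550/(525×45×10³) + 1/(190×10³) ].
P = 2.604 / 2.854×10⁻⁵ = 91220 N.
σ = P/A = 91220/525 = 173.7 MPa.

σ ≈ 174 MPa (compressive)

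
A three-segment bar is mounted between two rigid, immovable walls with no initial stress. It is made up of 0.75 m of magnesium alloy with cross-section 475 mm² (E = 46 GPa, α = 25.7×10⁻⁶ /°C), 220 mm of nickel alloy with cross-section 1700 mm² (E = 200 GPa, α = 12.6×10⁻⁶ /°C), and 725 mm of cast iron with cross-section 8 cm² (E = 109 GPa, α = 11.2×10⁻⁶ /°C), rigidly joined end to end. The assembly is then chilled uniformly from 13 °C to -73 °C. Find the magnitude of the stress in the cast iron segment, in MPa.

Free thermal contraction of the whole bar: Σ αᵢΔT Lᵢ = 25.7×10⁻⁶×86×750 + 12.6×10⁻⁶×86×220 + 11.2×10⁻⁶×86×725 = 2.594 mm.
Since the ends are fixed, an axial force P builds up, equal in every segment, with P · Σ Lᵢ/(AᵢEᵢ) = δ_free.
Σ Lᵢ/(AᵢEᵢ) = 750/(475×46×10³) + 220/(1700×200×10³) + 725/(800×109×10³) = 4.329×10⁻⁵ mm/N.
P = 2.594 / 4.329×10⁻⁵ = 59940 N = 59.94 kN, tensile.
σ_{cast iron} = P / A = 59940 / 800 = 74.92 MPa.

σ ≈ 74.9 MPa (tensile)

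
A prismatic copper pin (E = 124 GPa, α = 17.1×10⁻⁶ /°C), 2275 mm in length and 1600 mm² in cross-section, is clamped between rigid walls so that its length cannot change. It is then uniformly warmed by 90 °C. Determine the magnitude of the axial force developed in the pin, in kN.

P ≈ 305 kN (compressive)

The ends cannot move, so σ = EαΔT = 124×10³ × 17.1×10⁻⁶ × 90 = 190.8 MPa.
Axial force P = σA = 190.8 × 1600 = 305300 N = 305.3 kN, compressive.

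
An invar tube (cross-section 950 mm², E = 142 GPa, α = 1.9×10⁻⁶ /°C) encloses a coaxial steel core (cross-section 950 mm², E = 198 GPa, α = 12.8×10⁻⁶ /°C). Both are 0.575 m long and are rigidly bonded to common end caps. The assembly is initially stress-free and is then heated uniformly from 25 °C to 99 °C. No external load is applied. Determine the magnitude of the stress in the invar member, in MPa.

The steel has the larger α, so on heating it would change length more than the invar if both were free. The rigid plates force a common final length, so the steel is put into compression and the invar into tension, with equal and opposite forces P (no external load).
Compatibility of the two members (thermal + elastic change equal): (α₁ − α₂)ΔT = P·[1/(A₁E₁) + 1/(A₂E₂)].
|α₁ − α₂|·ΔT = 10.9×10⁻⁶ × 74 = 0.0008066.
1/(A₁E₁) + 1/(A₂E₂) = 1/(950×142×10³) + 1/(950×198×10³) = 1.273×10⁻⁸ N⁻¹.
P = 0.0008066 / 1.273×10⁻⁸ = 63370 N = 63.37 kN.
σ_{invar} = P/A₁ = 63370/950 = 66.7 MPa, tensile.

σ ≈ 66.7 MPa (tensile)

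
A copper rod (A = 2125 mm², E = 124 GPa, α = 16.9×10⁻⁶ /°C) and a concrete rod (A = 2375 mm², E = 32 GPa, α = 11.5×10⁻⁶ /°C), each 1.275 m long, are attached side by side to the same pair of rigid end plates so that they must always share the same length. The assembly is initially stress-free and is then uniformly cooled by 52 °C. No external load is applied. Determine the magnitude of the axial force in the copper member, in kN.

Both members must finish at the same length. With the larger α, the copper tends to over-contract; the plates restrain it, putting the copper in tension and the concrete in compression. With no external load the two internal forces are equal and opposite, magnitude P.
Equating the net (thermal + elastic) strains gives |α₁ − α₂|·ΔT = P·[1/(A₁E₁) + 1/(A₂E₂)].
|α₁ − α₂|·ΔT = 5.4×10⁻⁶ × 52 = 0.0002808.
1/(A₁E₁) + 1/(A₂E₂) = 1/(2125×124×10³) + 1/(2375×32×10³) = 1.695×10⁻⁸ N⁻¹.
P = 0.0002808 / 1.695×10⁻⁸ = 16560 N = 16.56 kN.

P ≈ 16.6 kN (tensile in the copper)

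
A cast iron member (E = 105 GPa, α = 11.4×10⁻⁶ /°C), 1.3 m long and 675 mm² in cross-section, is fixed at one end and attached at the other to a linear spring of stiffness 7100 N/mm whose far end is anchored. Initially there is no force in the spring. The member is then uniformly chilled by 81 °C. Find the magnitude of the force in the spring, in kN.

P ≈ 7.54 kN

The unrestrained thermal change is αΔT L = 11.4×10⁻⁶ × 81 × 1300 = 1.2 mm.
Let P be the tensile force in the spring. The member extends elastically by PL/(AE) and the spring stretches by P/k; together these equal δ_free.
So P = δ_free / [L/(AE) + 1/k] = 1.2 / [ 1300/(675×105×10³) + 1/(7100) ].
P = 1.2 / 0.0001592 = 7541 N.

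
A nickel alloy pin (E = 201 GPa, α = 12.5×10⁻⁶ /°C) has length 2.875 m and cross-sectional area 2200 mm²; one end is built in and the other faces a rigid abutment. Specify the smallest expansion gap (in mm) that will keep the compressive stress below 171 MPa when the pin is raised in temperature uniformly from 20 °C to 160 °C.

With no wall the pin would lengthen by αΔT L = 12.5×10⁻⁶ × 140 × 2875 = 5.031 mm.
At the allowable stress the elastic shortening the wall may impose is σL/E = 171 × 2875 / (201×10³) = 2.446 mm.
The gap must absorb the remainder: g_min = 5.031 − 2.446 = 2.585 mm.

g ≈ 2.59 mm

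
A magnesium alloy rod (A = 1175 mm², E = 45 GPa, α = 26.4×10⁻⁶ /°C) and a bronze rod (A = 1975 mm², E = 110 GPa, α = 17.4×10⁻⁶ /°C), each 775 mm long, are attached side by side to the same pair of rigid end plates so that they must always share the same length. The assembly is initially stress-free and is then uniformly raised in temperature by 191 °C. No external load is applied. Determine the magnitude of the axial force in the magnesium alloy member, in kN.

P ≈ 73.1 kN (compressive in the magnesium alloy)

Equilibrium of a rigid end plate with no external load gives equal and opposite internal forces ±P in the two members. Since α_{magnesium alloy} > α_{bronze}, heating drives the magnesium alloy into compression and the bronze into tension.
Compatibility of the two members (thermal + elastic change equal): (α₁ − α₂)ΔT = P·[1/(A₁E₁) + 1/(A₂E₂)].
|α₁ − α₂|·ΔT = 9×10⁻⁶ × 191 = 0.001719.
1/(A₁E₁) + 1/(A₂E₂) = 1/(1175×45×10³) + 1/(1975×110×10³) = 2.352×10⁻⁸ N⁻¹.
So P = 0.001719 / 2.352×10⁻⁸ = 73.1 kN.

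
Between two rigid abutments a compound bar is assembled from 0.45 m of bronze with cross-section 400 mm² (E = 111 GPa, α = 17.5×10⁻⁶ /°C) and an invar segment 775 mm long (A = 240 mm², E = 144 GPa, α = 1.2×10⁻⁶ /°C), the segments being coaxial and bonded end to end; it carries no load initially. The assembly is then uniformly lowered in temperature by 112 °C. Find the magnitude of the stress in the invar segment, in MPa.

Free thermal contraction of the whole bar: Σ αᵢΔT Lᵢ = 17.5×10⁻⁶×112×450 + 1.2×10⁻⁶×112×775 = 0.9862 mm.
The rigid supports impose zero overall length change; the single axial force P common to all segments must satisfy P Σ Lᵢ/(AᵢEᵢ) = δ_free.
Σ Lᵢ/(AᵢEᵢ) = 450/(400×111×10³) + 775/(240×144×10³) = 3.256×10⁻⁵ mm/N.
P = 0.9862 / 3.256×10⁻⁵ = 30290 N = 30.29 kN, tensile.
σ_{invar} = P / A = 30290 / 240 = 126.2 MPa.

σ ≈ 126 MPa (tensile)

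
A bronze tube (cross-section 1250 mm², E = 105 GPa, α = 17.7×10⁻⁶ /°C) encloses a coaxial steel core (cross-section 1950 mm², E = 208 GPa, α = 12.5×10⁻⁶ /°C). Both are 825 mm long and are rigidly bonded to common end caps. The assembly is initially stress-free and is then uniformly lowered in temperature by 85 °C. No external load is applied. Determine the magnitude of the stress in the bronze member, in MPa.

σ ≈ 35.1 MPa (tensile)

Both members must finish at the same length. With the larger α, the bronze tends to over-contract; the plates restrain it, putting the bronze in tension and the steel in compression. With no external load the two internal forces are equal and opposite, magnitude P.
Setting the final lengths equal and cancelling L: (α₁ − α₂)ΔT = P/(A₁E₁) + P/(A₂E₂).
|α₁ − α₂|·ΔT = 5.2×10⁻⁶ × 85 = 0.000442.
1/(A₁E₁) + 1/(A₂E₂) = 1/(1250×105×10³) + 1/(1950×208×10³) = 1.008×10⁻⁸ N⁻¹.
P = 0.000442 / 1.008×10⁻⁸ = 43830 N = 43.83 kN.
σ_{bronze} = P/A₁ = 43830/1250 = 35.06 MPa, tensile.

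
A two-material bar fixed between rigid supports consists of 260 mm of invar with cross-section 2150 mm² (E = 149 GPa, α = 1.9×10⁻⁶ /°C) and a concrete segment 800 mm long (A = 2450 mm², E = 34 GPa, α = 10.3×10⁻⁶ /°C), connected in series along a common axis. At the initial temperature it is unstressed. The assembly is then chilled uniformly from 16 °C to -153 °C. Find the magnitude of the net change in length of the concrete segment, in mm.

|ΔL| ≈ 0.0315 mm

With the walls removed the bar would change length by δ_free = Σ αᵢΔT Lᵢ = 1.9×10⁻⁶×169×260 + 10.3×10⁻⁶×169×800 = 1.476 mm.
Since the ends are fixed, an axial force P builds up, equal in every segment, with P · Σ Lᵢ/(AᵢEᵢ) = δ_free.
The series flexibility is Σ Lᵢ/(AᵢEᵢ) = 260/(2150×149×10³) + 800/(2450×34×10³) = 1.042×10⁻⁵ mm/N.
P = 1.476 / 1.042×10⁻⁵ = 141700 N = 141.7 kN, tensile.
For the concrete segment, free thermal change = 10.3×10⁻⁶×169×800 = 1.393 mm and elastic change from P = 141700×800/(2450×34×10³) = 1.361 mm; these oppose, so the net change is 0.0315 mm (segment shortens).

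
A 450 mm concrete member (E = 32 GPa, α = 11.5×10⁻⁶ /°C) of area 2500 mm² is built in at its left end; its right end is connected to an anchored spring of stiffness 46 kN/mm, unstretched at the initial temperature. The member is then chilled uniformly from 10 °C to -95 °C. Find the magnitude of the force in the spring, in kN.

P ≈ 19.9 kN

If the spring were absent the member would shorten by αΔT L = 11.5×10⁻⁶ × 105 × 450 = 0.5434 mm.
With a force P in the spring, the elastic change of the member is PL/(AE) and that of the spring is P/k; compatibility requires their sum to equal δ_free.
P [ L/(AE) + 1/k ] = δ_free → P [ 450/(2500×32×10³) + 1/(46×10³) ] = 0.5434.
P = 0.5434 / 2.736×10⁻⁵ = 19860 N.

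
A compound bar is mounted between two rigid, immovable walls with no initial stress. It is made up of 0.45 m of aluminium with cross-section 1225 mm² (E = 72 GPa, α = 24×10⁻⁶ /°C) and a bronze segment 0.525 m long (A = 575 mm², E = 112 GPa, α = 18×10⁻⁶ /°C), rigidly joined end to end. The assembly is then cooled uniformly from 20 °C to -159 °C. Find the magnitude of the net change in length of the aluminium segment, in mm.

Free thermal contraction of the whole bar: Σ αᵢΔT Lᵢ = 24×10⁻⁶×179×450 + 18×10⁻⁶×179×525 = 3.625 mm.
The walls prevent any net length change, so an axial force P (same in every segment) develops. Compatibility: P · Σ Lᵢ/(AᵢEᵢ) = δ_free.
Σ Lᵢ/(AᵢEᵢ) = 450/(1225×72×10³) + 525/(575×112×10³) = 1.325×10⁻⁵ mm/N.
So P = 3.625 / 1.325×10⁻⁵ = 273.5 kN, tensile.
For the aluminium segment, free thermal change = 24×10⁻⁶×179×450 = 1.933 mm and elastic change from P = 273500×450/(1225×72×10³) = 1.395 mm; these oppose, so the net change is 0.538 mm (segment shortens).

|ΔL| ≈ 0.538 mm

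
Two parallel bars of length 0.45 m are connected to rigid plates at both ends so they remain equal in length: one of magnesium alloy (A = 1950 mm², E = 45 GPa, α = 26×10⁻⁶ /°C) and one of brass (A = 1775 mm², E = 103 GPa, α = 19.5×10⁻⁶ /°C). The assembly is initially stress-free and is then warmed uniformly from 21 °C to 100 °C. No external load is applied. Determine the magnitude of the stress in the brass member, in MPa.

The magnesium alloy has the larger α, so on heating it would change length more than the brass if both were free. The rigid plates force a common final length, so the magnesium alloy is put into compression and the brass into tension, with equal and opposite forces P (no external load).
Equating the net (thermal + elastic) strains gives |α₁ − α₂|·ΔT = P·[1/(A₁E₁) + 1/(A₂E₂)].
|α₁ − α₂|·ΔT = 6.5×10⁻⁶ × 79 = 0.0005135.
1/(A₁E₁) + 1/(A₂E₂) = 1/(1950×45×10³) + 1/(1775×103×10³) = 1.687×10⁻⁸ N⁻¹.
So P = 0.0005135 / 1.687×10⁻⁸ = 30.45 kN.
σ_{brass} = P/A₂ = 30450/1775 = 17.15 MPa, tensile.

σ ≈ 17.2 MPa (tensile)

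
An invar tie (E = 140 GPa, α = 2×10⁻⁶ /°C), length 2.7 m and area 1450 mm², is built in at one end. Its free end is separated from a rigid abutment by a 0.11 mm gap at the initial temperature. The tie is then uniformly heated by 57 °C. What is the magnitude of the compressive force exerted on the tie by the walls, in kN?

P ≈ 14.9 kN

Free thermal elongation = αΔT L = 2×10⁻⁶ × 57 × 2700 = 0.3078 mm.
This exceeds the 0.11 mm gap, so the wall pushes back. The portion of expansion that must be recovered elastically is δ_free − gap = 0.3078 − 0.11 = 0.1978 mm.
So σ = E(δ_free − g)/L = 140×10³ × 0.1978/2700 = 10.26 MPa.
P = σA = 10.26 × 1450 = 14.87 kN.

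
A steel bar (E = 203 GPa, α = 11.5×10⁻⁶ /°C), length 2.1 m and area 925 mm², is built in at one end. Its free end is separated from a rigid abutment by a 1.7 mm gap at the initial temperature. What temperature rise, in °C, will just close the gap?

The gap closes when αΔT L = 1.7 mm, since the bar is still unstressed at that instant.
ΔT = 1.7 / (11.5×10⁻⁶ × 2100) = 70.39 °C.

ΔT ≈ 70.4 °C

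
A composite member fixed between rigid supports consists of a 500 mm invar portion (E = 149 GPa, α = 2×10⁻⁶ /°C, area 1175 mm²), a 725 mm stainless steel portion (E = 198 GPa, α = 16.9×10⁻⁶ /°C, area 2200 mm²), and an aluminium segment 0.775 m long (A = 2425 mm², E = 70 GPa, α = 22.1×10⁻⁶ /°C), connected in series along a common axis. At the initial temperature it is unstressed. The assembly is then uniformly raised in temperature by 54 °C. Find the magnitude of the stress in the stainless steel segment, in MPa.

σ ≈ 82.1 MPa (compressive)

If the supports were absent, the total length change would be Σ αᵢΔT Lᵢ = 2×10⁻⁶×54×500 + 16.9×10⁻⁶×54×725 + 22.1×10⁻⁶×54×775 = 1.641 mm.
The walls prevent any net length change, so an axial force P (same in every segment) develops. Compatibility: P · Σ Lᵢ/(AᵢEᵢ) = δ_free.
Σ Lᵢ/(AᵢEᵢ) = 500/(1175×149×10³) + 725/(2200×198×10³) + 775/(2425×70×10³) = 9.086×10⁻⁶ mm/N.
P = 1.641 / 9.086×10⁻⁶ = 180600 N = 180.6 kN, compressive.
σ_{stainless steel} = P / A = 180600 / 2200 = 82.07 MPa.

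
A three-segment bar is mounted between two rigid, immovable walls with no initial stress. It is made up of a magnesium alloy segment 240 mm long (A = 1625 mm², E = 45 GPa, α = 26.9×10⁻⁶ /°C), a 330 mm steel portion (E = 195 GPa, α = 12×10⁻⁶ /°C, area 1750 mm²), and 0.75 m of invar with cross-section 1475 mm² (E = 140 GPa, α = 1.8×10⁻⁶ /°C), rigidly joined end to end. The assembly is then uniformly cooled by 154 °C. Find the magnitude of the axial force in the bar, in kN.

P ≈ 230 kN (tensile)

With the walls removed the bar would change length by δ_free = Σ αᵢΔT Lᵢ = 26.9×10⁻⁶×154×240 + 12×10⁻⁶×154×330 + 1.8×10⁻⁶×154×750 = 1.812 mm.
The rigid supports impose zero overall length change; the single axial force P common to all segments must satisfy P Σ Lᵢ/(AᵢEᵢ) = δ_free.
The series flexibility is Σ Lᵢ/(AᵢEᵢ) = 240/(1625×45×10³) + 330/(1750×195×10³) + 750/(1475×140×10³) = 7.881×10⁻⁶ mm/N.
Hence P = δ_free / Σ(L/AE) = 1.812/7.881×10⁻⁶ = 229.9 kN (tensile).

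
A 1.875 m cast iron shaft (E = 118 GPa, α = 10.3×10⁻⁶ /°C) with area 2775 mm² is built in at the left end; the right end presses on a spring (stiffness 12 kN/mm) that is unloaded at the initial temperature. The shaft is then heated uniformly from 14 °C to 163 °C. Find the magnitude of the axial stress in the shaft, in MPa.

The unrestrained thermal change is αΔT L = 10.3×10⁻⁶ × 149 × 1875 = 2.878 mm.
Let P be the compressive force at the spring. The shaft shortens elastically by PL/(AE) and the spring compresses by P/k; together these equal δ_free.
P [ L/(AE) + 1/k ] = δ_free → P [ 1875/(2775×118×10³) + 1/(12×10³) ] = 2.878.
P = 2.878 / 8.906×10⁻⁵ = 32310 N.
σ = P/A = 32310/2775 = 11.64 MPa.

σ ≈ 11.6 MPa (compressive)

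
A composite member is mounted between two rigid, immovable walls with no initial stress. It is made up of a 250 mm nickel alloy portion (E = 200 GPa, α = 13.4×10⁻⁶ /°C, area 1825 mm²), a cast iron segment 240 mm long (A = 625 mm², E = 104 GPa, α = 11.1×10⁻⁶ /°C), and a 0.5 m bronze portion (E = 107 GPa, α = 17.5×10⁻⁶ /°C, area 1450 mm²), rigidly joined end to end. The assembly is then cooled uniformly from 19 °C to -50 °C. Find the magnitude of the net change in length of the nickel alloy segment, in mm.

|ΔL| ≈ 0.139 mm

If the supports were absent, the total length change would be Σ αᵢΔT Lᵢ = 13.4×10⁻⁶×69×250 + 11.1×10⁻⁶×69×240 + 17.5×10⁻⁶×69×500 = 1.019 mm.
The walls prevent any net length change, so an axial force P (same in every segment) develops. Compatibility: P · Σ Lᵢ/(AᵢEᵢ) = δ_free.
Σ Lᵢ/(AᵢEᵢ) = 250/(1825×200×10³) + 240/(625×104×10³) + 500/(1450×107×10³) = 7.6×10⁻⁶ mm/N.
Hence P = δ_free / Σ(L/AE) = 1.019/7.6×10⁻⁶ = 134 kN (tensile).
For the nickel alloy segment, free thermal change = 13.4×10⁻⁶×69×250 = 0.2311 mm and elastic change from P = 134000×250/(1825×200×10³) = 0.09181 mm; these oppose, so the net change is 0.139 mm (segment shortens).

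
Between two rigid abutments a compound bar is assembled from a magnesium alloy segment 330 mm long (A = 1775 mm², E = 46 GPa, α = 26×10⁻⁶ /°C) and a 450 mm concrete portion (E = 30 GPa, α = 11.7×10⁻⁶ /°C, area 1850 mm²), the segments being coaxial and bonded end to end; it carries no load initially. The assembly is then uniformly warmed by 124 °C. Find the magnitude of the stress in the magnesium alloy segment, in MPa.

If the supports were absent, the total length change would be Σ αᵢΔT Lᵢ = 26×10⁻⁶×124×330 + 11.7×10⁻⁶×124×450 = 1.717 mm.
Since the ends are fixed, an axial force P builds up, equal in every segment, with P · Σ Lᵢ/(AᵢEᵢ) = δ_free.
The series flexibility is Σ Lᵢ/(AᵢEᵢ) = 330/(1775×46×10³) + 450/(1850×30×10³) = 1.215×10⁻⁵ mm/N.
Hence P = δ_free / Σ(L/AE) = 1.717/1.215×10⁻⁵ = 141.3 kN (compressive).
σ_{magnesium alloy} = P / A = 141300 / 1775 = 79.61 MPa.

σ ≈ 79.6 MPa (compressive)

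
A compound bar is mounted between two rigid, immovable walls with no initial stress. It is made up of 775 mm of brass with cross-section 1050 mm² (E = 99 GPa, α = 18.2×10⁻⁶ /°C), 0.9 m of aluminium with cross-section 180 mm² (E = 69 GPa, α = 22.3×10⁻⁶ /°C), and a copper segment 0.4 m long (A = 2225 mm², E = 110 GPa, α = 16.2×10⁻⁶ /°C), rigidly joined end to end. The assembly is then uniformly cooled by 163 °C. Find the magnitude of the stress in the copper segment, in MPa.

Free thermal contraction of the whole bar: Σ αᵢΔT Lᵢ = 18.2×10⁻⁶×163×775 + 22.3×10⁻⁶×163×900 + 16.2×10⁻⁶×163×400 = 6.627 mm.
The walls prevent any net length change, so an axial force P (same in every segment) develops. Compatibility: P · Σ Lᵢ/(AᵢEᵢ) = δ_free.
The series flexibility is Σ Lᵢ/(AᵢEᵢ) = 775/(1050×99×10³) + 900/(180×69×10³) + 400/(2225×110×10³) = 8.155×10⁻⁵ mm/N.
Hence P = δ_free / Σ(L/AE) = 6.627/8.155×10⁻⁵ = 81.26 kN (tensile).
σ_{copper} = P / A = 81260 / 2225 = 36.52 MPa.

σ ≈ 36.5 MPa (tensile)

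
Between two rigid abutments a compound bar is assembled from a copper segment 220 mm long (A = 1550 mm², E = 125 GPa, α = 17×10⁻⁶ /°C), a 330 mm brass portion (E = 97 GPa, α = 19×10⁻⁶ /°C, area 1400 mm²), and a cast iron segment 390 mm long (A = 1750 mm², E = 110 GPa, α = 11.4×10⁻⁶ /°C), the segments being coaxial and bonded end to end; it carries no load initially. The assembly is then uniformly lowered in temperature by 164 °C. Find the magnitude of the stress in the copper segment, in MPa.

With the walls removed the bar would change length by δ_free = Σ αᵢΔT Lᵢ = 17×10⁻⁶×164×220 + 19×10⁻⁶×164×330 + 11.4×10⁻⁶×164×390 = 2.371 mm.
Since the ends are fixed, an axial force P builds up, equal in every segment, with P · Σ Lᵢ/(AᵢEᵢ) = δ_free.
Σ Lᵢ/(AᵢEᵢ) = 220/(1550×125×10³) + 330/(1400×97×10³) + 390/(1750×110×10³) = 5.592×10⁻⁶ mm/N.
P = 2.371 / 5.592×10⁻⁶ = 424000 N = 424 kN, tensile.
σ_{copper} = P / A = 424000 / 1550 = 273.5 MPa.

σ ≈ 274 MPa (tensile)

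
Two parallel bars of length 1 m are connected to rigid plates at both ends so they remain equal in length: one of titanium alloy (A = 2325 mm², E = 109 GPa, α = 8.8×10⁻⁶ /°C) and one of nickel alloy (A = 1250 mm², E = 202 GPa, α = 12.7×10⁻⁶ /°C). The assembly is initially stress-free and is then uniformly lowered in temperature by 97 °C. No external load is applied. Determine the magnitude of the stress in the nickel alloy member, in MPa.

Both members must finish at the same length. With the larger α, the nickel alloy tends to over-contract; the plates restrain it, putting the nickel alloy in tension and the titanium alloy in compression. With no external load the two internal forces are equal and opposite, magnitude P.
Setting the final lengths equal and cancelling L: (α₁ − α₂)ΔT = P/(A₁E₁) + P/(A₂E₂).
|α₁ − α₂|·ΔT = 3.9×10⁻⁶ × 97 = 0.0003783.
1/(A₁E₁) + 1/(A₂E₂) = 1/(2325×109×10³) + 1/(1250×202×10³) = 7.906×10⁻⁹ N⁻¹.
So P = 0.0003783 / 7.906×10⁻⁹ = 47.85 kN.
σ_{nickel alloy} = P/A₂ = 47850/1250 = 38.28 MPa, tensile.

σ ≈ 38.3 MPa (tensile)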